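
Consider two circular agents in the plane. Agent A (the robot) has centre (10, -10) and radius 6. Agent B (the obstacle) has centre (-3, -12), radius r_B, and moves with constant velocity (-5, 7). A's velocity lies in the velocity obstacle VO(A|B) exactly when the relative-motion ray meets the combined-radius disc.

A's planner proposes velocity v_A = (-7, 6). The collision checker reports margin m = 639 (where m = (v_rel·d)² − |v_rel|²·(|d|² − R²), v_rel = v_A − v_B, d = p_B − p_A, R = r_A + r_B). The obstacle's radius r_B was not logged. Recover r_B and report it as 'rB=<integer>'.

m = 639
d = (-13, -2);  v_rel = (-2, -1),  |v_rel|² = 5
v_rel×d = (-2)·(-2) − (-1)·(-13) = -9
since m = R²·5 − (-9)²:  R² = (81 + 639) / 5 = 144
R = √144 = 12  ⇒  r_B = 12 − 6 = 6

rB=6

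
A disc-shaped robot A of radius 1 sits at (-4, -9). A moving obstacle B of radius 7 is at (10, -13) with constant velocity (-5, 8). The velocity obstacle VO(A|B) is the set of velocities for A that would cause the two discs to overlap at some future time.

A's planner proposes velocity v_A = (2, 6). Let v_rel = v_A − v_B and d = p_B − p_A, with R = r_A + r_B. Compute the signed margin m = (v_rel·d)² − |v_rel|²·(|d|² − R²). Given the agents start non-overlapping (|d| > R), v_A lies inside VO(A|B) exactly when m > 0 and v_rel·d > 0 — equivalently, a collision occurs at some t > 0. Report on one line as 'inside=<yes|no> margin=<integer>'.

d = (14, -4),  |d|² = 212;  R = 1+7 = 8,  c = 212−8² = 148
v_rel = (7, -2),  |v_rel|² = 53;  v_rel·d = (7)·(14) + (-2)·(-4) = 106
53·t² − 212·t + 148 = 0  ⇒  m = 106² − 53·148 = 3392
m = 3392 > 0,  v_rel·d = 106 > 0  ⇒  inside

inside=yes margin=3392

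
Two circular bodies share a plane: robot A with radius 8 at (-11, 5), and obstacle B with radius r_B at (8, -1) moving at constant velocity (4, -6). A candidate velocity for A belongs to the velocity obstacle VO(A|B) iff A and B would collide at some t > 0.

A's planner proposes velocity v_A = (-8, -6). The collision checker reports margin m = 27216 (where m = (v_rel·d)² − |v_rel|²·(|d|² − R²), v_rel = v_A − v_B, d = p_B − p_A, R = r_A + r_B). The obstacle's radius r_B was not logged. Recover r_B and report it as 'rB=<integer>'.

m = 27216
d = (19, -6);  v_rel = (-12, 0),  |v_rel|² = 144
v_rel×d = (-12)·(-6) − (0)·(19) = 72
since m = R²·144 − 72²:  R² = (5184 + 27216) / 144 = 225
R = √225 = 15  ⇒  r_B = 15 − 8 = 7

rB=7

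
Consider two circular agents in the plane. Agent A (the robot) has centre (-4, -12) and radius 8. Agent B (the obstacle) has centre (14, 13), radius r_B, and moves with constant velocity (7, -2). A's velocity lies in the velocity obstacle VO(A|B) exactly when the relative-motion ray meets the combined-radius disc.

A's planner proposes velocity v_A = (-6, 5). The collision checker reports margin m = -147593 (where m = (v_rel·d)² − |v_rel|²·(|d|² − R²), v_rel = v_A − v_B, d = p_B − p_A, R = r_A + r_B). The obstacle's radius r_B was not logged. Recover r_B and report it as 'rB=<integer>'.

m = -147593
d = (18, 25);  v_rel = (-13, 7),  |v_rel|² = 218
v_rel×d = (-13)·(25) − (7)·(18) = -451
since m = R²·218 − (-451)²:  R² = (203401 + -147593) / 218 = 256
R = √256 = 16  ⇒  r_B = 16 − 8 = 8

rB=8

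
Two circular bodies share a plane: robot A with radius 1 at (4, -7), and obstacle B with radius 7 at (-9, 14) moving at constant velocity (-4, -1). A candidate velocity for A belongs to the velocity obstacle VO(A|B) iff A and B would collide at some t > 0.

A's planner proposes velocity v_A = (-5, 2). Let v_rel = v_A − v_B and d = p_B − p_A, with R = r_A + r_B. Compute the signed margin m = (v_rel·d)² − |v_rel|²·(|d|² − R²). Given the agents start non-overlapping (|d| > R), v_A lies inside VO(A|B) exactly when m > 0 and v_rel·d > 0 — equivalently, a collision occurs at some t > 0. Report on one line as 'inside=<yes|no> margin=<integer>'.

d = (-13, 21),  |d|² = 610;  R = 1+7 = 8,  c = 610−8² = 546
v_rel = (-1, 3),  |v_rel|² = 10;  v_rel·d = (-1)·(-13) + (3)·(21) = 76
10·t² − 152·t + 546 = 0  ⇒  m = 76² − 10·546 = 316
m = 316 > 0,  v_rel·d = 76 > 0  ⇒  inside

inside=yes margin=316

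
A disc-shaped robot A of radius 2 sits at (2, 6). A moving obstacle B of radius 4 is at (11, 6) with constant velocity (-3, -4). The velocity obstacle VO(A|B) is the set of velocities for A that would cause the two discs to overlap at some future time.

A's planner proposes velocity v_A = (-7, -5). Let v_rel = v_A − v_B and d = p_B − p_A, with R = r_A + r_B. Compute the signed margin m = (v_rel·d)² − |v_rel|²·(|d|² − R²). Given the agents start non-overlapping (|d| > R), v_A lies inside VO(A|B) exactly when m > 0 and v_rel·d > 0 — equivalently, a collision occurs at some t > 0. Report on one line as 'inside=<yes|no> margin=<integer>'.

d = (9, 0),  |d|² = 81;  R = 2+4 = 6,  c = 81−6² = 45
v_rel = (-4, -1),  |v_rel|² = 17;  v_rel·d = (-4)·(9) + (-1)·(0) = -36
17·t² + 72·t + 45 = 0  ⇒  m = (-36)² − 17·45 = 531
m = 531 > 0,  v_rel·d = -36 < 0  ⇒  outside

inside=no margin=531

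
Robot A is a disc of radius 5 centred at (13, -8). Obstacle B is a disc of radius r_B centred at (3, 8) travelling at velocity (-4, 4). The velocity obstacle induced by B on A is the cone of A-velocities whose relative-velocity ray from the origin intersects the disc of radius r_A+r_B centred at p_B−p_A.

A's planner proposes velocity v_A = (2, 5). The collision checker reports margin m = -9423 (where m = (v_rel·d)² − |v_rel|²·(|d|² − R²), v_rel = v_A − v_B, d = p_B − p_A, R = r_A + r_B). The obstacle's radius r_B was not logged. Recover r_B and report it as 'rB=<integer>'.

m = -9423
d = (-10, 16);  v_rel = (6, 1),  |v_rel|² = 37
v_rel×d = (6)·(16) − (1)·(-10) = 106
since m = R²·37 − 106²:  R² = (11236 + -9423) / 37 = 49
R = √49 = 7  ⇒  r_B = 7 − 5 = 2

rB=2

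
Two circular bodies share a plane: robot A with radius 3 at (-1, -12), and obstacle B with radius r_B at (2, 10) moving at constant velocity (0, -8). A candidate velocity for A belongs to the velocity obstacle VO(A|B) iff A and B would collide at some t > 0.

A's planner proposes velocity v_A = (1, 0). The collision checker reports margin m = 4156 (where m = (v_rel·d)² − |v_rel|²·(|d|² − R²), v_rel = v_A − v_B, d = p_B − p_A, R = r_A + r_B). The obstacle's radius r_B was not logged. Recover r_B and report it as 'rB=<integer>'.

m = 4156
d = (3, 22);  v_rel = (1, 8),  |v_rel|² = 65
v_rel×d = (1)·(22) − (8)·(3) = -2
since m = R²·65 − (-2)²:  R² = (4 + 4156) / 65 = 64
R = √64 = 8  ⇒  r_B = 8 − 3 = 5

rB=5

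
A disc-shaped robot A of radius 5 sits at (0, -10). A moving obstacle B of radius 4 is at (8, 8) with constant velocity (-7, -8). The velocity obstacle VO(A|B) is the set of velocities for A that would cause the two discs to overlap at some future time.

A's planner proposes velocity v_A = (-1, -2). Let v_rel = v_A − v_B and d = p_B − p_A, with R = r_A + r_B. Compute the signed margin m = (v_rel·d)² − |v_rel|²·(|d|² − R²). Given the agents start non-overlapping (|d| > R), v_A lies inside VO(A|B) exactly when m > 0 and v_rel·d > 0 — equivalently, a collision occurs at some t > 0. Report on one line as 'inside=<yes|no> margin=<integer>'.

d = (8, 18),  |d|² = 388;  R = 5+4 = 9,  c = 388−9² = 307
v_rel = (6, 6),  |v_rel|² = 72;  v_rel·d = (6)·(8) + (6)·(18) = 156
72·t² − 312·t + 307 = 0  ⇒  m = 156² − 72·307 = 2232
m = 2232 > 0,  v_rel·d = 156 > 0  ⇒  inside

inside=yes margin=2232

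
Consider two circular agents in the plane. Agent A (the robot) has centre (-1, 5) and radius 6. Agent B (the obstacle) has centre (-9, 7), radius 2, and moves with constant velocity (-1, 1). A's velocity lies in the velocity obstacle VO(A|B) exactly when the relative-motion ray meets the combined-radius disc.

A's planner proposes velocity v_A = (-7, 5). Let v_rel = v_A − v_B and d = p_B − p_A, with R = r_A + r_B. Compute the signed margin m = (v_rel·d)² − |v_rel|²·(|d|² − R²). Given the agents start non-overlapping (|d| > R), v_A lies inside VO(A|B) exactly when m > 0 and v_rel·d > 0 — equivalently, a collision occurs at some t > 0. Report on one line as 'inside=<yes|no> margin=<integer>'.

d = (-8, 2),  |d|² = 68;  R = 6+2 = 8,  c = 68−8² = 4
v_rel = (-6, 4),  |v_rel|² = 52;  v_rel·d = (-6)·(-8) + (4)·(2) = 56
52·t² − 112·t + 4 = 0  ⇒  m = 56² − 52·4 = 2928
m = 2928 > 0,  v_rel·d = 56 > 0  ⇒  inside

inside=yes margin=2928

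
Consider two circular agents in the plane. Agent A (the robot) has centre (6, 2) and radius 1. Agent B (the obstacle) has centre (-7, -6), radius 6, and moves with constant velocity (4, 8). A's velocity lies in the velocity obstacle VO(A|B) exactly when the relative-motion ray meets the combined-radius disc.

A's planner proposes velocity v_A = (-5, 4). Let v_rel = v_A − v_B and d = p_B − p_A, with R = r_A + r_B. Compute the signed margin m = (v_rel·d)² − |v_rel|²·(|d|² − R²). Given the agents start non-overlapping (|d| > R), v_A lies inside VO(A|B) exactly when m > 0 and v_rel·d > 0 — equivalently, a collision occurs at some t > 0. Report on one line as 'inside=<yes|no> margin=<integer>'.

d = (-13, -8),  |d|² = 233;  R = 1+6 = 7,  c = 233−7² = 184
v_rel = (-9, -4),  |v_rel|² = 97;  v_rel·d = (-9)·(-13) + (-4)·(-8) = 149
97·t² − 298·t + 184 = 0  ⇒  m = 149² − 97·184 = 4353
m = 4353 > 0,  v_rel·d = 149 > 0  ⇒  inside

inside=yes margin=4353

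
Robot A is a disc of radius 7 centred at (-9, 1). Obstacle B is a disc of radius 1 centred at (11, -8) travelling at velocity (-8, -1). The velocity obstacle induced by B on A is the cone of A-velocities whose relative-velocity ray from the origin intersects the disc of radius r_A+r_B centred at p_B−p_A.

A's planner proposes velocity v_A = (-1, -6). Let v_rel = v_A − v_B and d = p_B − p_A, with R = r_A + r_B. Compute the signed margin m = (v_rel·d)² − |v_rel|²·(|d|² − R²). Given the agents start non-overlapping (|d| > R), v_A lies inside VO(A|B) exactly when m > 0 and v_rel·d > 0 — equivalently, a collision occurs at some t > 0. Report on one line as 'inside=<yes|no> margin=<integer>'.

d = (20, -9),  |d|² = 481;  R = 7+1 = 8,  c = 481−8² = 417
v_rel = (7, -5),  |v_rel|² = 74;  v_rel·d = (7)·(20) + (-5)·(-9) = 185
74·t² − 370·t + 417 = 0  ⇒  m = 185² − 74·417 = 3367
m = 3367 > 0,  v_rel·d = 185 > 0  ⇒  inside

inside=yes margin=3367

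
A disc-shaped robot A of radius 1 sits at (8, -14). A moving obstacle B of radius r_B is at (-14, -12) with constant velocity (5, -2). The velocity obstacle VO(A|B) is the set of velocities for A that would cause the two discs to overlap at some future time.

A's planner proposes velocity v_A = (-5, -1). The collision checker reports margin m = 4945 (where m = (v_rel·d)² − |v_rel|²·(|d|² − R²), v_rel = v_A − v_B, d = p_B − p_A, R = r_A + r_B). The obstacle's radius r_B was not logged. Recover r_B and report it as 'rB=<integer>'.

m = 4945
d = (-22, 2);  v_rel = (-10, 1),  |v_rel|² = 101
v_rel×d = (-10)·(2) − (1)·(-22) = 2
since m = R²·101 − 2²:  R² = (4 + 4945) / 101 = 49
R = √49 = 7  ⇒  r_B = 7 − 1 = 6

rB=6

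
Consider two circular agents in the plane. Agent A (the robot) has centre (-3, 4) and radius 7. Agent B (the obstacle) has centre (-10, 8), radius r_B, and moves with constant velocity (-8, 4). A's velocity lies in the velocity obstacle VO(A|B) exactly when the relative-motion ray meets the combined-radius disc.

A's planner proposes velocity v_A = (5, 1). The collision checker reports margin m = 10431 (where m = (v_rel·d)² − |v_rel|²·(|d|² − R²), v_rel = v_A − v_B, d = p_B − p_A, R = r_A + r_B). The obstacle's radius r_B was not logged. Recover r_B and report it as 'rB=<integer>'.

m = 10431
d = (-7, 4);  v_rel = (13, -3),  |v_rel|² = 178
v_rel×d = (13)·(4) − (-3)·(-7) = 31
since m = R²·178 − 31²:  R² = (961 + 10431) / 178 = 64
R = √64 = 8  ⇒  r_B = 8 − 7 = 1

rB=1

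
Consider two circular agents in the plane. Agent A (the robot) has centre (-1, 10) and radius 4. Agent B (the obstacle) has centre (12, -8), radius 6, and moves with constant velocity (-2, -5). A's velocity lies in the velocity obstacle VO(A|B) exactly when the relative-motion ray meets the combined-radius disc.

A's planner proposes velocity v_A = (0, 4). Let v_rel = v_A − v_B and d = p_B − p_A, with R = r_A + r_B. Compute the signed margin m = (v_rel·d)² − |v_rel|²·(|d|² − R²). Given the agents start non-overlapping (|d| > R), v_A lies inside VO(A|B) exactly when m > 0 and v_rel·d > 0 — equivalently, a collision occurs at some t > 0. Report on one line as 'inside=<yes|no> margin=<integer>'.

d = (13, -18),  |d|² = 493;  R = 4+6 = 10,  c = 493−10² = 393
v_rel = (2, 9),  |v_rel|² = 85;  v_rel·d = (2)·(13) + (9)·(-18) = -136
85·t² + 272·t + 393 = 0  ⇒  m = (-136)² − 85·393 = -14909
m = -14909 < 0,  v_rel·d = -136 < 0  ⇒  outside

inside=no margin=-14909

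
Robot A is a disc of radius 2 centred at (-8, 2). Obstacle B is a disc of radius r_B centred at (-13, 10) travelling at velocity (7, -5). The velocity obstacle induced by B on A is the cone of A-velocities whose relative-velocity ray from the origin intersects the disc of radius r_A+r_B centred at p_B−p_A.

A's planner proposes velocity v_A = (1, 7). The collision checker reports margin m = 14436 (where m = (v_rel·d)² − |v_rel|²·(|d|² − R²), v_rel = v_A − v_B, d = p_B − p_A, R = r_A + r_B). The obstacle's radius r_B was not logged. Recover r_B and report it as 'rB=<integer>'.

m = 14436
d = (-5, 8);  v_rel = (-6, 12),  |v_rel|² = 180
v_rel×d = (-6)·(8) − (12)·(-5) = 12
since m = R²·180 − 12²:  R² = (144 + 14436) / 180 = 81
R = √81 = 9  ⇒  r_B = 9 − 2 = 7

rB=7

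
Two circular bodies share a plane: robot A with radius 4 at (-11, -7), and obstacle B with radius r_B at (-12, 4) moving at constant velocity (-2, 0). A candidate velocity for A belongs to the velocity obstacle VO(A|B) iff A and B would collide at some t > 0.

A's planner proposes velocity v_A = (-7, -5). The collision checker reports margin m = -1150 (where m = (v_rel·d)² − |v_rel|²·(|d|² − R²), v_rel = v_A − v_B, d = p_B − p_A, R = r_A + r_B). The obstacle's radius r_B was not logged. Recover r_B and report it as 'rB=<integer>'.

m = -1150
d = (-1, 11);  v_rel = (-5, -5),  |v_rel|² = 50
v_rel×d = (-5)·(11) − (-5)·(-1) = -60
since m = R²·50 − (-60)²:  R² = (3600 + -1150) / 50 = 49
R = √49 = 7  ⇒  r_B = 7 − 4 = 3

rB=3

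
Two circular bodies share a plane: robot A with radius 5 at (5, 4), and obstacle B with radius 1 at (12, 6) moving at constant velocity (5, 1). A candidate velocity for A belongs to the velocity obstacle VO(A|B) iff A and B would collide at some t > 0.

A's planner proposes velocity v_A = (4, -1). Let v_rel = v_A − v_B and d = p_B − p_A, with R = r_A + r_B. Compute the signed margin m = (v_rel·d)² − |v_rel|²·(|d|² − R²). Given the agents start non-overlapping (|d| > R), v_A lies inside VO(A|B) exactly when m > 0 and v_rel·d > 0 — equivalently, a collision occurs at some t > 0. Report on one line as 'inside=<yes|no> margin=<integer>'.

d = (7, 2),  |d|² = 53;  R = 5+1 = 6,  c = 53−6² = 17
v_rel = (-1, -2),  |v_rel|² = 5;  v_rel·d = (-1)·(7) + (-2)·(2) = -11
5·t² + 22·t + 17 = 0  ⇒  m = (-11)² − 5·17 = 36
m = 36 > 0,  v_rel·d = -11 < 0  ⇒  outside

inside=no margin=36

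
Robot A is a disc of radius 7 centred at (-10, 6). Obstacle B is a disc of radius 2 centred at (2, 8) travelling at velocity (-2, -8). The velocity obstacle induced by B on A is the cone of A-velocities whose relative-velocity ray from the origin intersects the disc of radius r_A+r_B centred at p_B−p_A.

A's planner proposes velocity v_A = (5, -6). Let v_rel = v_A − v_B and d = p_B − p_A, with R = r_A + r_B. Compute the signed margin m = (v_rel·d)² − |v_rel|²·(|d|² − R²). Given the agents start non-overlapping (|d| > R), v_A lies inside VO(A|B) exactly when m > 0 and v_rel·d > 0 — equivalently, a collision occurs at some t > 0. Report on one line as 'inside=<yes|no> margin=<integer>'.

d = (12, 2),  |d|² = 148;  R = 7+2 = 9,  c = 148−9² = 67
v_rel = (7, 2),  |v_rel|² = 53;  v_rel·d = (7)·(12) + (2)·(2) = 88
53·t² − 176·t + 67 = 0  ⇒  m = 88² − 53·67 = 4193
m = 4193 > 0,  v_rel·d = 88 > 0  ⇒  inside

inside=yes margin=4193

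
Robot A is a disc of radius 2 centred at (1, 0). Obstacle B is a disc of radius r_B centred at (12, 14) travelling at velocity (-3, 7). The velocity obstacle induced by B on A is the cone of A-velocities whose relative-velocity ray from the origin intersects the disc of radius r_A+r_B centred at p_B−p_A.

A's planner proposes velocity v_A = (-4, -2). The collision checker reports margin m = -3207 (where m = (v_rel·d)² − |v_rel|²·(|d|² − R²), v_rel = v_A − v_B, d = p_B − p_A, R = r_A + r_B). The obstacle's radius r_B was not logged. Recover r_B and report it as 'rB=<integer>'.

m = -3207
d = (11, 14);  v_rel = (-1, -9),  |v_rel|² = 82
v_rel×d = (-1)·(14) − (-9)·(11) = 85
since m = R²·82 − 85²:  R² = (7225 + -3207) / 82 = 49
R = √49 = 7  ⇒  r_B = 7 − 2 = 5

rB=5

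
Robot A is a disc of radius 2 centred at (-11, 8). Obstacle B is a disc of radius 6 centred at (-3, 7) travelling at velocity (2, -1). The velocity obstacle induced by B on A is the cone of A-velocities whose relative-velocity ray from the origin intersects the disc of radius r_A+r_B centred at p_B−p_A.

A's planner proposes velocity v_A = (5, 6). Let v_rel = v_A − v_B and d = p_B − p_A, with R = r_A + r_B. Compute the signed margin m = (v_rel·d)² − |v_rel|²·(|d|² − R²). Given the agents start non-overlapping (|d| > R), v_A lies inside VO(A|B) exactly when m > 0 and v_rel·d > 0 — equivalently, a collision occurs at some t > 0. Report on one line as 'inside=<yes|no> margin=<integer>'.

d = (8, -1),  |d|² = 65;  R = 2+6 = 8,  c = 65−8² = 1
v_rel = (3, 7),  |v_rel|² = 58;  v_rel·d = (3)·(8) + (7)·(-1) = 17
58·t² − 34·t + 1 = 0  ⇒  m = 17² − 58·1 = 231
m = 231 > 0,  v_rel·d = 17 > 0  ⇒  inside

inside=yes margin=231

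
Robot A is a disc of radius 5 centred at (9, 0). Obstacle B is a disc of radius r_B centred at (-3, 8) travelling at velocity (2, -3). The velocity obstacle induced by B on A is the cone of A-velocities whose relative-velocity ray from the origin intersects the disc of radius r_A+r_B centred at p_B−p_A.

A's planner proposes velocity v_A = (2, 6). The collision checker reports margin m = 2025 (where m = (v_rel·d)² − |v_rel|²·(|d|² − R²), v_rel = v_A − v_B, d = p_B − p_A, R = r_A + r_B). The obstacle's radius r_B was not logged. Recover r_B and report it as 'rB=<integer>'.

m = 2025
d = (-12, 8);  v_rel = (0, 9),  |v_rel|² = 81
v_rel×d = (0)·(8) − (9)·(-12) = 108
since m = R²·81 − 108²:  R² = (11664 + 2025) / 81 = 169
R = √169 = 13  ⇒  r_B = 13 − 5 = 8

rB=8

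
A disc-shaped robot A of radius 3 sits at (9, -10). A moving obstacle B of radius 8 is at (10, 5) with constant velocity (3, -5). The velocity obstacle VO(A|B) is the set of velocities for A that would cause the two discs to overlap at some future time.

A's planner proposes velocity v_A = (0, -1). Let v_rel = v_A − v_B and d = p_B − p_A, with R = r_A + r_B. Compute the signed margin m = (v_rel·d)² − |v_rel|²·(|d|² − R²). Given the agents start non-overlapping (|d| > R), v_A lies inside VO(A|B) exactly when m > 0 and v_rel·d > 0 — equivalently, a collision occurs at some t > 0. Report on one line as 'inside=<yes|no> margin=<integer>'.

d = (1, 15),  |d|² = 226;  R = 3+8 = 11,  c = 226−11² = 105
v_rel = (-3, 4),  |v_rel|² = 25;  v_rel·d = (-3)·(1) + (4)·(15) = 57
25·t² − 114·t + 105 = 0  ⇒  m = 57² − 25·105 = 624
m = 624 > 0,  v_rel·d = 57 > 0  ⇒  inside

inside=yes margin=624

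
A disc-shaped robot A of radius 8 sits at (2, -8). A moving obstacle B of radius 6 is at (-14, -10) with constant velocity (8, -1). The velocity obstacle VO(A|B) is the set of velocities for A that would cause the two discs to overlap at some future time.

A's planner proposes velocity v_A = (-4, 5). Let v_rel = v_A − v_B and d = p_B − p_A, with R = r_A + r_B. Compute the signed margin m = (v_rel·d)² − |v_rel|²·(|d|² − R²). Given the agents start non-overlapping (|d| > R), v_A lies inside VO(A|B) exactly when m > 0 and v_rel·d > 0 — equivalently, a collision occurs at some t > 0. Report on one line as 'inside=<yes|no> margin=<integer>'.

d = (-16, -2),  |d|² = 260;  R = 8+6 = 14,  c = 260−14² = 64
v_rel = (-12, 6),  |v_rel|² = 180;  v_rel·d = (-12)·(-16) + (6)·(-2) = 180
180·t² − 360·t + 64 = 0  ⇒  m = 180² − 180·64 = 20880
m = 20880 > 0,  v_rel·d = 180 > 0  ⇒  inside

inside=yes margin=20880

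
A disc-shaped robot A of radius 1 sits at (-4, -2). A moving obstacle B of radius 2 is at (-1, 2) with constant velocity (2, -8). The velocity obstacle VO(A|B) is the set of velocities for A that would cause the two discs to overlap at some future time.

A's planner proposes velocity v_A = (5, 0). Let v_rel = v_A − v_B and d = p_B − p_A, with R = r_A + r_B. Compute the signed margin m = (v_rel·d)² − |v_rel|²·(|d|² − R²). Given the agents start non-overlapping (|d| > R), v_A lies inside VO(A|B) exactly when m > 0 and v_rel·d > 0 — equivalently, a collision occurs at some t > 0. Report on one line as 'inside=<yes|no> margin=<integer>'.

d = (3, 4),  |d|² = 25;  R = 1+2 = 3,  c = 25−3² = 16
v_rel = (3, 8),  |v_rel|² = 73;  v_rel·d = (3)·(3) + (8)·(4) = 41
73·t² − 82·t + 16 = 0  ⇒  m = 41² − 73·16 = 513
m = 513 > 0,  v_rel·d = 41 > 0  ⇒  inside

inside=yes margin=513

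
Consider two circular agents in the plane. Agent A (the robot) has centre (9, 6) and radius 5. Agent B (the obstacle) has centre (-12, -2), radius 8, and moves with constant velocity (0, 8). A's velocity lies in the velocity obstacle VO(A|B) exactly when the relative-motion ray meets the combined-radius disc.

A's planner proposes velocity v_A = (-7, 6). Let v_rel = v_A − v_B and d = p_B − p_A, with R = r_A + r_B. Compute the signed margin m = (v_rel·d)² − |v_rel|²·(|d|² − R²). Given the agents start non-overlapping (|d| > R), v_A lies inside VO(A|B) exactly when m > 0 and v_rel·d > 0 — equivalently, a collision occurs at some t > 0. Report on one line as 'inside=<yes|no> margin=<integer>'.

d = (-21, -8),  |d|² = 505;  R = 5+8 = 13,  c = 505−13² = 336
v_rel = (-7, -2),  |v_rel|² = 53;  v_rel·d = (-7)·(-21) + (-2)·(-8) = 163
53·t² − 326·t + 336 = 0  ⇒  m = 163² − 53·336 = 8761
m = 8761 > 0,  v_rel·d = 163 > 0  ⇒  inside

inside=yes margin=8761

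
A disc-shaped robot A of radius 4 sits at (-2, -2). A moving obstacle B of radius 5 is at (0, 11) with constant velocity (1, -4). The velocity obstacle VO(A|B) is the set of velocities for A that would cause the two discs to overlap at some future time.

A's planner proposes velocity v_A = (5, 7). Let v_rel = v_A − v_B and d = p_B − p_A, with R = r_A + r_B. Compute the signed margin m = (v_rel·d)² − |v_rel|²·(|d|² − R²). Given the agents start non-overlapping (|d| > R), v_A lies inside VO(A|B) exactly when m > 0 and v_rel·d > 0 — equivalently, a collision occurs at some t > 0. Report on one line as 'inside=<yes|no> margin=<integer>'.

d = (2, 13),  |d|² = 173;  R = 4+5 = 9,  c = 173−9² = 92
v_rel = (4, 11),  |v_rel|² = 137;  v_rel·d = (4)·(2) + (11)·(13) = 151
137·t² − 302·t + 92 = 0  ⇒  m = 151² − 137·92 = 10197
m = 10197 > 0,  v_rel·d = 151 > 0  ⇒  inside

inside=yes margin=10197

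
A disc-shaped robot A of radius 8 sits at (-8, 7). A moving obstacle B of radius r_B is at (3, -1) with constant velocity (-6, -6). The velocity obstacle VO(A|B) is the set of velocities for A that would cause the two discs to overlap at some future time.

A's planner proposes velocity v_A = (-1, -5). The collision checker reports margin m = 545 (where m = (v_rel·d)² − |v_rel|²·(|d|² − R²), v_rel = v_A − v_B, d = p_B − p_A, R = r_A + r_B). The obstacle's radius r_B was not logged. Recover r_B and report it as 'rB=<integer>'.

m = 545
d = (11, -8);  v_rel = (5, 1),  |v_rel|² = 26
v_rel×d = (5)·(-8) − (1)·(11) = -51
since m = R²·26 − (-51)²:  R² = (2601 + 545) / 26 = 121
R = √121 = 11  ⇒  r_B = 11 − 8 = 3

rB=3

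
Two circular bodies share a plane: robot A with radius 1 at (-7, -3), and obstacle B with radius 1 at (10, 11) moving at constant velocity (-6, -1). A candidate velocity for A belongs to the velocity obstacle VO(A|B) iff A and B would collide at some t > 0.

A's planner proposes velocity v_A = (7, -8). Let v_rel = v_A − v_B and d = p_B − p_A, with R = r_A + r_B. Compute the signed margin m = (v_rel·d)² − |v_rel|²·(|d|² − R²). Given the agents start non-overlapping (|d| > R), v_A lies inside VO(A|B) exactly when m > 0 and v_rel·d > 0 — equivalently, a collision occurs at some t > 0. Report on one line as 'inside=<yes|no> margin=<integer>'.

d = (17, 14),  |d|² = 485;  R = 1+1 = 2,  c = 485−2² = 481
v_rel = (13, -7),  |v_rel|² = 218;  v_rel·d = (13)·(17) + (-7)·(14) = 123
218·t² − 246·t + 481 = 0  ⇒  m = 123² − 218·481 = -89729
m = -89729 < 0,  v_rel·d = 123 > 0  ⇒  outside

inside=no margin=-89729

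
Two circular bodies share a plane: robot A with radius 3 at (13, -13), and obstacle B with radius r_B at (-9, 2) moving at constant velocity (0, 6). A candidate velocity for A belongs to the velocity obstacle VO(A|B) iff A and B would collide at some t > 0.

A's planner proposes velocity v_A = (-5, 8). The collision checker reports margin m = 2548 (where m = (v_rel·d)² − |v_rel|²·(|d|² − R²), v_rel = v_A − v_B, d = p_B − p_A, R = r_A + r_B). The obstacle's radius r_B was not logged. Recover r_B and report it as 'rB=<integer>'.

m = 2548
d = (-22, 15);  v_rel = (-5, 2),  |v_rel|² = 29
v_rel×d = (-5)·(15) − (2)·(-22) = -31
since m = R²·29 − (-31)²:  R² = (961 + 2548) / 29 = 121
R = √121 = 11  ⇒  r_B = 11 − 3 = 8

rB=8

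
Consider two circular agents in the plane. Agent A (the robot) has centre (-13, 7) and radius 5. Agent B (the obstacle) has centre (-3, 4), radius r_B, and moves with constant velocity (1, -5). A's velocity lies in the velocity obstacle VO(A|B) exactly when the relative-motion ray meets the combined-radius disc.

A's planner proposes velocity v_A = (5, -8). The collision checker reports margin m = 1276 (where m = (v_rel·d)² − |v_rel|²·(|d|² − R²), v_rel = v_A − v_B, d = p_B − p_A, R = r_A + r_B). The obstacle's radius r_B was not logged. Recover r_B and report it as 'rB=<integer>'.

m = 1276
d = (10, -3);  v_rel = (4, -3),  |v_rel|² = 25
v_rel×d = (4)·(-3) − (-3)·(10) = 18
since m = R²·25 − 18²:  R² = (324 + 1276) / 25 = 64
R = √64 = 8  ⇒  r_B = 8 − 5 = 3

rB=3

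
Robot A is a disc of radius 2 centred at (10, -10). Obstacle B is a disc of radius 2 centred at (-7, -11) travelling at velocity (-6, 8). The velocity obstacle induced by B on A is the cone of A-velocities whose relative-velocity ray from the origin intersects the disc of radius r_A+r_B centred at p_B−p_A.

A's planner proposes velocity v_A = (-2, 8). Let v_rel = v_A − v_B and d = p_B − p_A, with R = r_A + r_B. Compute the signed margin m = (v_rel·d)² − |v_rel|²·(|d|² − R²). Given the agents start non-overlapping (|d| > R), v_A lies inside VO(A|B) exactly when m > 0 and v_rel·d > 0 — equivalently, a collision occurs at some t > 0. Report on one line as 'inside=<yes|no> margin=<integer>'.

d = (-17, -1),  |d|² = 290;  R = 2+2 = 4,  c = 290−4² = 274
v_rel = (4, 0),  |v_rel|² = 16;  v_rel·d = (4)·(-17) + (0)·(-1) = -68
16·t² + 136·t + 274 = 0  ⇒  m = (-68)² − 16·274 = 240
m = 240 > 0,  v_rel·d = -68 < 0  ⇒  outside

inside=no margin=240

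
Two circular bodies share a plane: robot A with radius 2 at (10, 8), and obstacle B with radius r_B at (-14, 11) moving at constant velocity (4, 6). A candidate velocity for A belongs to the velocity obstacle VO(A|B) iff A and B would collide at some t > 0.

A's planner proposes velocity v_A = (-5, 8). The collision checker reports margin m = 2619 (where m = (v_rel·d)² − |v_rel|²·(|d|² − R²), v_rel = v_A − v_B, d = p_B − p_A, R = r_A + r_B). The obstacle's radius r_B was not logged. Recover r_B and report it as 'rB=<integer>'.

m = 2619
d = (-24, 3);  v_rel = (-9, 2),  |v_rel|² = 85
v_rel×d = (-9)·(3) − (2)·(-24) = 21
since m = R²·85 − 21²:  R² = (441 + 2619) / 85 = 36
R = √36 = 6  ⇒  r_B = 6 − 2 = 4

rB=4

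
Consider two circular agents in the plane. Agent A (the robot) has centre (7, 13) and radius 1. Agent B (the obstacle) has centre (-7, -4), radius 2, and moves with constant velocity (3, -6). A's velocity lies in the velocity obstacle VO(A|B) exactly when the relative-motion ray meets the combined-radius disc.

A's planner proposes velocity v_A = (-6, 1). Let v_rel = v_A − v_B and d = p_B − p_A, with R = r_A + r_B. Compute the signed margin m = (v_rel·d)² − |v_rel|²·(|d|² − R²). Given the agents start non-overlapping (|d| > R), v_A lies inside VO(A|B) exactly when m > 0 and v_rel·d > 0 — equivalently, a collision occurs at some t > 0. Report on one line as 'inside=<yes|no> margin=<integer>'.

d = (-14, -17),  |d|² = 485;  R = 1+2 = 3,  c = 485−3² = 476
v_rel = (-9, 7),  |v_rel|² = 130;  v_rel·d = (-9)·(-14) + (7)·(-17) = 7
130·t² − 14·t + 476 = 0  ⇒  m = 7² − 130·476 = -61831
m = -61831 < 0,  v_rel·d = 7 > 0  ⇒  outside

inside=no margin=-61831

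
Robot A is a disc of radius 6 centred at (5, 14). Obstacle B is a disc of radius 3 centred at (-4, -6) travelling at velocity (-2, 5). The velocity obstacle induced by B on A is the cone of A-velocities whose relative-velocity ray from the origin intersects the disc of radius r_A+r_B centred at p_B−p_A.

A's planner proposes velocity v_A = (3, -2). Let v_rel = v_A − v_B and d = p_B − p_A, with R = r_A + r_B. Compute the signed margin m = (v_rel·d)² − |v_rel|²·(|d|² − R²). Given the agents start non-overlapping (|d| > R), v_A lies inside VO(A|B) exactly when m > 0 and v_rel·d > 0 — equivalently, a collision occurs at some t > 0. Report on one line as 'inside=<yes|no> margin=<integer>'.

d = (-9, -20),  |d|² = 481;  R = 6+3 = 9,  c = 481−9² = 400
v_rel = (5, -7),  |v_rel|² = 74;  v_rel·d = (5)·(-9) + (-7)·(-20) = 95
74·t² − 190·t + 400 = 0  ⇒  m = 95² − 74·400 = -20575
m = -20575 < 0,  v_rel·d = 95 > 0  ⇒  outside

inside=no margin=-20575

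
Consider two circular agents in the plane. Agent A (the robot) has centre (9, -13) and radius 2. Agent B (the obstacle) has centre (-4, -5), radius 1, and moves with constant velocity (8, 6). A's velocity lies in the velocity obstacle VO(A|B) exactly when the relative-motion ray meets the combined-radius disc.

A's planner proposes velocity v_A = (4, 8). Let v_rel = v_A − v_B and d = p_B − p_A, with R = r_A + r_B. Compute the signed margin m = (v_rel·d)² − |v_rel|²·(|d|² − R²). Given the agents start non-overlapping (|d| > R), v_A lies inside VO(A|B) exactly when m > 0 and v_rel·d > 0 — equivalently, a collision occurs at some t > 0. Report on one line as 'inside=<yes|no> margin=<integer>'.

d = (-13, 8),  |d|² = 233;  R = 2+1 = 3,  c = 233−3² = 224
v_rel = (-4, 2),  |v_rel|² = 20;  v_rel·d = (-4)·(-13) + (2)·(8) = 68
20·t² − 136·t + 224 = 0  ⇒  m = 68² − 20·224 = 144
m = 144 > 0,  v_rel·d = 68 > 0  ⇒  inside

inside=yes margin=144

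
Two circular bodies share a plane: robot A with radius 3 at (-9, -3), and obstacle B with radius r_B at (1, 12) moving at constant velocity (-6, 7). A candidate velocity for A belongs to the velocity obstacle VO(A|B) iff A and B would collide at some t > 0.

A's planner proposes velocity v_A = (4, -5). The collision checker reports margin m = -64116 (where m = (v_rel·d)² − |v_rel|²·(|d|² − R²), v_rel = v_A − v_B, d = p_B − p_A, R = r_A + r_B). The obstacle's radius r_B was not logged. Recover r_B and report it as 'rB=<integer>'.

m = -64116
d = (10, 15);  v_rel = (10, -12),  |v_rel|² = 244
v_rel×d = (10)·(15) − (-12)·(10) = 270
since m = R²·244 − 270²:  R² = (72900 + -64116) / 244 = 36
R = √36 = 6  ⇒  r_B = 6 − 3 = 3

rB=3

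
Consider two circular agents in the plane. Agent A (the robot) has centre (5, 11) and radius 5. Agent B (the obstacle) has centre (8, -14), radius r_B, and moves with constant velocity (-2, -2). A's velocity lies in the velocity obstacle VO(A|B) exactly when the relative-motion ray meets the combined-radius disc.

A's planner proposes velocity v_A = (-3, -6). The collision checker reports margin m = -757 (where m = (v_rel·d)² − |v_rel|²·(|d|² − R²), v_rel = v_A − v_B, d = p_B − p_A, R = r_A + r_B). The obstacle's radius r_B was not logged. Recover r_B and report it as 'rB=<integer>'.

m = -757
d = (3, -25);  v_rel = (-1, -4),  |v_rel|² = 17
v_rel×d = (-1)·(-25) − (-4)·(3) = 37
since m = R²·17 − 37²:  R² = (1369 + -757) / 17 = 36
R = √36 = 6  ⇒  r_B = 6 − 5 = 1

rB=1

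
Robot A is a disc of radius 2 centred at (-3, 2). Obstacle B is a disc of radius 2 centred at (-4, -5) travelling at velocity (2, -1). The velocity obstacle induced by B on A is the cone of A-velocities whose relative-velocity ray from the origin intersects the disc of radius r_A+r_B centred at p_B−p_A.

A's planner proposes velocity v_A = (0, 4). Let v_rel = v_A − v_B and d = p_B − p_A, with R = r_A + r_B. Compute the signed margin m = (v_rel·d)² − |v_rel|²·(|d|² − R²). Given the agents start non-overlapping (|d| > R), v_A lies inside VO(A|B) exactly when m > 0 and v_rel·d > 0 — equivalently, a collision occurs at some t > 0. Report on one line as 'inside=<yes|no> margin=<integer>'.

d = (-1, -7),  |d|² = 50;  R = 2+2 = 4,  c = 50−4² = 34
v_rel = (-2, 5),  |v_rel|² = 29;  v_rel·d = (-2)·(-1) + (5)·(-7) = -33
29·t² + 66·t + 34 = 0  ⇒  m = (-33)² − 29·34 = 103
m = 103 > 0,  v_rel·d = -33 < 0  ⇒  outside

inside=no margin=103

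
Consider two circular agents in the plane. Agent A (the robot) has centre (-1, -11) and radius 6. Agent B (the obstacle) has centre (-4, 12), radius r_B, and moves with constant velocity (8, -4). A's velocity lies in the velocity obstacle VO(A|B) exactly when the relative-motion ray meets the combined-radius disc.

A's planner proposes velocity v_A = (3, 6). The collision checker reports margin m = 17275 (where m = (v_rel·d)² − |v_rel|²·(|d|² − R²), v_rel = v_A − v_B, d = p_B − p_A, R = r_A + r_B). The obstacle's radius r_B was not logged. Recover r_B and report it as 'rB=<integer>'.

m = 17275
d = (-3, 23);  v_rel = (-5, 10),  |v_rel|² = 125
v_rel×d = (-5)·(23) − (10)·(-3) = -85
since m = R²·125 − (-85)²:  R² = (7225 + 17275) / 125 = 196
R = √196 = 14  ⇒  r_B = 14 − 6 = 8

rB=8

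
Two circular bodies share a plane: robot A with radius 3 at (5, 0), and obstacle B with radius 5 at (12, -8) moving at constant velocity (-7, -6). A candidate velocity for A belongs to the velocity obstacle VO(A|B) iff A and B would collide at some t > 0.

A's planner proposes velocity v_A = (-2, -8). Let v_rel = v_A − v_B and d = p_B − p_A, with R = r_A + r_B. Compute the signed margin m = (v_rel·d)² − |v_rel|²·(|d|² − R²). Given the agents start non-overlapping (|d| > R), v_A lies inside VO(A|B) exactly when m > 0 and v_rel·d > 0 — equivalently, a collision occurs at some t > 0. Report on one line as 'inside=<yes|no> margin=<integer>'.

d = (7, -8),  |d|² = 113;  R = 3+5 = 8,  c = 113−8² = 49
v_rel = (5, -2),  |v_rel|² = 29;  v_rel·d = (5)·(7) + (-2)·(-8) = 51
29·t² − 102·t + 49 = 0  ⇒  m = 51² − 29·49 = 1180
m = 1180 > 0,  v_rel·d = 51 > 0  ⇒  inside

inside=yes margin=1180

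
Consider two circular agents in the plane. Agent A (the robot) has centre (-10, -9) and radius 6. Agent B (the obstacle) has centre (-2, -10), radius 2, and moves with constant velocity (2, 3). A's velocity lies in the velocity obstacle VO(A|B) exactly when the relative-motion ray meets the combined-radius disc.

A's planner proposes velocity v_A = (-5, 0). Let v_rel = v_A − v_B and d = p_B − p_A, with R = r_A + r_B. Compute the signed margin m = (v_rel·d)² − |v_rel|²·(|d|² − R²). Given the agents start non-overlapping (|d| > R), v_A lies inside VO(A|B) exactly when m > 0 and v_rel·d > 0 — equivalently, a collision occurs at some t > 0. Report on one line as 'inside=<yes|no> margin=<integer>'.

d = (8, -1),  |d|² = 65;  R = 6+2 = 8,  c = 65−8² = 1
v_rel = (-7, -3),  |v_rel|² = 58;  v_rel·d = (-7)·(8) + (-3)·(-1) = -53
58·t² + 106·t + 1 = 0  ⇒  m = (-53)² − 58·1 = 2751
m = 2751 > 0,  v_rel·d = -53 < 0  ⇒  outside

inside=no margin=2751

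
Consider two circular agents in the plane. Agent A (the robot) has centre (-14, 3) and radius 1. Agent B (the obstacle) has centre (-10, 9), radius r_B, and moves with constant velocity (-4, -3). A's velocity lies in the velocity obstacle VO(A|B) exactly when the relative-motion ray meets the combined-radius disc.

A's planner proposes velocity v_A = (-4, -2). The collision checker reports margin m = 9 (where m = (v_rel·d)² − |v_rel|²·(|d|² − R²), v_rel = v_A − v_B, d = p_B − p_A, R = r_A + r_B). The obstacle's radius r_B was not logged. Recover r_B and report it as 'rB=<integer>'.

m = 9
d = (4, 6);  v_rel = (0, 1),  |v_rel|² = 1
v_rel×d = (0)·(6) − (1)·(4) = -4
since m = R²·1 − (-4)²:  R² = (16 + 9) / 1 = 25
R = √25 = 5  ⇒  r_B = 5 − 1 = 4

rB=4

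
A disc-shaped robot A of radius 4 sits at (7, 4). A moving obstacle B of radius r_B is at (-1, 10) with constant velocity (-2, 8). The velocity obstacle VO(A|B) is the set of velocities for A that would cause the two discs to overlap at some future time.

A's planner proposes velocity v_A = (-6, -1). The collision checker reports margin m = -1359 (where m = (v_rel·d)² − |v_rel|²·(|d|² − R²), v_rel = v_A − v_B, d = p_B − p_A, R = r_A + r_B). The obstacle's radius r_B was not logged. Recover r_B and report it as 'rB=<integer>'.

m = -1359
d = (-8, 6);  v_rel = (-4, -9),  |v_rel|² = 97
v_rel×d = (-4)·(6) − (-9)·(-8) = -96
since m = R²·97 − (-96)²:  R² = (9216 + -1359) / 97 = 81
R = √81 = 9  ⇒  r_B = 9 − 4 = 5

rB=5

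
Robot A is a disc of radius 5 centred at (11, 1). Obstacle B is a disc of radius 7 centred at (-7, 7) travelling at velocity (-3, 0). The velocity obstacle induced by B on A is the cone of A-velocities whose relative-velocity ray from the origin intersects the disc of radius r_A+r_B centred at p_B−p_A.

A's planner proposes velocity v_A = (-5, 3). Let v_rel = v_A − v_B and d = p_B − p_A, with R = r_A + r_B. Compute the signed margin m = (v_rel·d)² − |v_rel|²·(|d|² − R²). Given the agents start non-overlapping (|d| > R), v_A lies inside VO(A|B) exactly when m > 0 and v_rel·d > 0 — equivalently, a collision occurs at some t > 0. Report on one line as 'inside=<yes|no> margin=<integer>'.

d = (-18, 6),  |d|² = 360;  R = 5+7 = 12,  c = 360−12² = 216
v_rel = (-2, 3),  |v_rel|² = 13;  v_rel·d = (-2)·(-18) + (3)·(6) = 54
13·t² − 108·t + 216 = 0  ⇒  m = 54² − 13·216 = 108
m = 108 > 0,  v_rel·d = 54 > 0  ⇒  inside

inside=yes margin=108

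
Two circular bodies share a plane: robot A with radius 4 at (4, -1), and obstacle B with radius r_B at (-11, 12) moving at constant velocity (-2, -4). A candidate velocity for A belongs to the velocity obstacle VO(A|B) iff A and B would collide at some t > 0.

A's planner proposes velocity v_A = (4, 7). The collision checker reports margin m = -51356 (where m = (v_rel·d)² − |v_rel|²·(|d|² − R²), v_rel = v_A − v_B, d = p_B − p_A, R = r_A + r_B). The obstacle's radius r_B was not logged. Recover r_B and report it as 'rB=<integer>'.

m = -51356
d = (-15, 13);  v_rel = (6, 11),  |v_rel|² = 157
v_rel×d = (6)·(13) − (11)·(-15) = 243
since m = R²·157 − 243²:  R² = (59049 + -51356) / 157 = 49
R = √49 = 7  ⇒  r_B = 7 − 4 = 3

rB=3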